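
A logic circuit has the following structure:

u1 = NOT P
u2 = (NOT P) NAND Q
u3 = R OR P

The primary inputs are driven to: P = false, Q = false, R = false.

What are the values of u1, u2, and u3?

u1 = NOT false = true
u2 = (NOT false) NAND false = true
u3 = false OR false = false

u1 = true, u2 = true, u3 = false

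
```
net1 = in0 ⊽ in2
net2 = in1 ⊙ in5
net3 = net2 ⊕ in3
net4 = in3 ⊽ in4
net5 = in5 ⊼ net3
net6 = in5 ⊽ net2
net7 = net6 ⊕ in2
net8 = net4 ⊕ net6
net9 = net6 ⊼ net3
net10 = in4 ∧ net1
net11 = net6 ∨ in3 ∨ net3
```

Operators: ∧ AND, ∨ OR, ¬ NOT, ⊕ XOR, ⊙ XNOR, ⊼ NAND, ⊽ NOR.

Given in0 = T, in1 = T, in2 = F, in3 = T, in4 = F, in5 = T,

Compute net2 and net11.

net2 = in1 XNOR in5 = T XNOR T = T
net3 = net2 XOR in3 = T XOR T = F
net6 = in5 NOR net2 = T NOR T = F
net11 = net6 OR in3 OR net3 = F OR T OR F = T

net2 = T  net11 = T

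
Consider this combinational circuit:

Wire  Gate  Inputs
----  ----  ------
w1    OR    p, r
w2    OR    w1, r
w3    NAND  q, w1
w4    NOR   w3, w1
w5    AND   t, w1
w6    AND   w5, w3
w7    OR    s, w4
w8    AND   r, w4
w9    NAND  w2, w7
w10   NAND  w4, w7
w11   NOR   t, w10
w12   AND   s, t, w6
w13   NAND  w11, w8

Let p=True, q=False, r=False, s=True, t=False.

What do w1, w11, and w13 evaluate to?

w1 = True  w11 = False  w13 = True

w1 = p OR r = True OR False = True
w3 = q NAND w1 = False NAND True = True
w4 = w3 NOR w1 = True NOR True = False
w7 = s OR w4 = True OR False = True
w8 = r AND w4 = False AND False = False
w10 = w4 NAND w7 = False NAND True = True
w11 = t NOR w10 = False NOR True = False
w13 = w11 NAND w8 = False NAND False = True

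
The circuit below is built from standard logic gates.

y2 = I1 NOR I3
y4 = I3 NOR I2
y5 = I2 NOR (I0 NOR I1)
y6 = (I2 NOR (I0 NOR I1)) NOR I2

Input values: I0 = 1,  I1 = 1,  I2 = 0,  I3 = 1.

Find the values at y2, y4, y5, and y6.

y2 = 0; y4 = 0; y5 = 1; y6 = 0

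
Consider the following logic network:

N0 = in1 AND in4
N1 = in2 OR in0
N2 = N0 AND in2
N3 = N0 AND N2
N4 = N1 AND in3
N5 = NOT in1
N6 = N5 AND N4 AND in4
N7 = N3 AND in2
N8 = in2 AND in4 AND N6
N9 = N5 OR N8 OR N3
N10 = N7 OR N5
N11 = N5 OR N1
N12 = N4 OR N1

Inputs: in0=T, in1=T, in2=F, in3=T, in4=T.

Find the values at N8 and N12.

N1 = in2 OR in0 = F OR T = T
N4 = N1 AND in3 = T AND T = T
N5 = NOT in1 = NOT T = F
N6 = N5 AND N4 AND in4 = F AND T AND T = F
N8 = in2 AND in4 AND N6 = F AND T AND F = F
N12 = N4 OR N1 = T OR T = T

N8 = F, N12 = T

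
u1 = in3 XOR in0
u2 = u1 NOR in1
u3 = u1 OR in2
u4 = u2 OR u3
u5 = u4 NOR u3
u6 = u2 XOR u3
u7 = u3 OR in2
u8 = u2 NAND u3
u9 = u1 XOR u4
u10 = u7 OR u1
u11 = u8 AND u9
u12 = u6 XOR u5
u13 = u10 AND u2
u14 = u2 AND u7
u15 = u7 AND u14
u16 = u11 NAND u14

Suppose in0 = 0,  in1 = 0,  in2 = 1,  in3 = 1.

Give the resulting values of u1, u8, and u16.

u1 = 1  u8 = 1  u16 = 1

u1 = in3 XOR in0 = 1 XOR 0 = 1
u2 = u1 NOR in1 = 1 NOR 0 = 0
u3 = u1 OR in2 = 1 OR 1 = 1
u4 = u2 OR u3 = 0 OR 1 = 1
u7 = u3 OR in2 = 1 OR 1 = 1
u8 = u2 NAND u3 = 0 NAND 1 = 1
u9 = u1 XOR u4 = 1 XOR 1 = 0
u11 = u8 AND u9 = 1 AND 0 = 0
u14 = u2 AND u7 = 0 AND 1 = 0
u16 = u11 NAND u14 = 0 NAND 0 = 1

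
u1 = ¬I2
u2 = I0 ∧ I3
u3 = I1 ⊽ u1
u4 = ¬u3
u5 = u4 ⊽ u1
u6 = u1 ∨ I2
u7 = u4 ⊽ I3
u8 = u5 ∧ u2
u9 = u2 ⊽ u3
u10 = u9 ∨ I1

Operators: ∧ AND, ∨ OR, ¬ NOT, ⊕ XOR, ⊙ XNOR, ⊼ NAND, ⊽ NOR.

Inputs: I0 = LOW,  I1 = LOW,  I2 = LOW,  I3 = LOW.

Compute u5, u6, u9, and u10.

u1 = NOT I2 = NOT LOW = HIGH
u2 = I0 AND I3 = LOW AND LOW = LOW
u3 = I1 NOR u1 = LOW NOR HIGH = LOW
u4 = NOT u3 = NOT LOW = HIGH
u5 = u4 NOR u1 = HIGH NOR HIGH = LOW
u6 = u1 OR I2 = HIGH OR LOW = HIGH
u9 = u2 NOR u3 = LOW NOR LOW = HIGH
u10 = u9 OR I1 = HIGH OR LOW = HIGH

u5 = LOW  u6 = HIGH  u9 = HIGH  u10 = HIGH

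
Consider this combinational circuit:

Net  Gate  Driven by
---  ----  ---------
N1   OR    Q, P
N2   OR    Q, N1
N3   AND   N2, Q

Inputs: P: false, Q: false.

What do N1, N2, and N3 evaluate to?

N1 = false; N2 = false; N3 = false

N1 = Q OR P = false OR false = false
N2 = Q OR N1 = false OR false = false
N3 = N2 AND Q = false AND false = false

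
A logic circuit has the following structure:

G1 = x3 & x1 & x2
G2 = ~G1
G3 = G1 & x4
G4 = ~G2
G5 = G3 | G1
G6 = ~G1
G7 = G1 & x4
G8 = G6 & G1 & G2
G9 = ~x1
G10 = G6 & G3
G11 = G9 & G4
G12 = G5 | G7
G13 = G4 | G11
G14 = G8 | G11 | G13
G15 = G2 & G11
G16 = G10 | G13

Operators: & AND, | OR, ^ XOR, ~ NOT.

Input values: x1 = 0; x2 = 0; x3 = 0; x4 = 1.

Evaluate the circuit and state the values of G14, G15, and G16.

G14 = 0, G15 = 0, G16 = 0

G1 = x3 AND x1 AND x2 = 0 AND 0 AND 0 = 0
G2 = NOT G1 = NOT 0 = 1
G3 = G1 AND x4 = 0 AND 1 = 0
G4 = NOT G2 = NOT 1 = 0
G6 = NOT G1 = NOT 0 = 1
G8 = G6 AND G1 AND G2 = 1 AND 0 AND 1 = 0
G9 = NOT x1 = NOT 0 = 1
G10 = G6 AND G3 = 1 AND 0 = 0
G11 = G9 AND G4 = 1 AND 0 = 0
G13 = G4 OR G11 = 0 OR 0 = 0
G14 = G8 OR G11 OR G13 = 0 OR 0 OR 0 = 0
G15 = G2 AND G11 = 1 AND 0 = 0
G16 = G10 OR G13 = 0 OR 0 = 0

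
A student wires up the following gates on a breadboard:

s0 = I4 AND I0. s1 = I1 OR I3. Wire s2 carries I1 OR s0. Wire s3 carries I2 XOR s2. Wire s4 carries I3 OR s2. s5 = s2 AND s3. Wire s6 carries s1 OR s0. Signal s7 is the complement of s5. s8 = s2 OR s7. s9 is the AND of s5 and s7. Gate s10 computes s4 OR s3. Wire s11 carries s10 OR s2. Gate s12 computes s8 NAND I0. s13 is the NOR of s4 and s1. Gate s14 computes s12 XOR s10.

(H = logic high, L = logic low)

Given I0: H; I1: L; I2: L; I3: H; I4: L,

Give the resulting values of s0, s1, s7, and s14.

s0 = L  s1 = H  s7 = H  s14 = H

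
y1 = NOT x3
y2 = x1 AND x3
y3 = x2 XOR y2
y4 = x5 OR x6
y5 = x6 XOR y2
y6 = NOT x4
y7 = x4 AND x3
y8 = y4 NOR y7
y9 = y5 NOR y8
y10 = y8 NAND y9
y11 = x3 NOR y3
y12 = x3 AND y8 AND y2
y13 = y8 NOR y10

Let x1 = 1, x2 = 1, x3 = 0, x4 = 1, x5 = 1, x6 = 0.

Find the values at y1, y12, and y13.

y1 = NOT x3 = NOT 0 = 1
y2 = x1 AND x3 = 1 AND 0 = 0
y4 = x5 OR x6 = 1 OR 0 = 1
y5 = x6 XOR y2 = 0 XOR 0 = 0
y7 = x4 AND x3 = 1 AND 0 = 0
y8 = y4 NOR y7 = 1 NOR 0 = 0
y9 = y5 NOR y8 = 0 NOR 0 = 1
y10 = y8 NAND y9 = 0 NAND 1 = 1
y12 = x3 AND y8 AND y2 = 0 AND 0 AND 0 = 0
y13 = y8 NOR y10 = 0 NOR 1 = 0

y1 = 1  y12 = 0  y13 = 0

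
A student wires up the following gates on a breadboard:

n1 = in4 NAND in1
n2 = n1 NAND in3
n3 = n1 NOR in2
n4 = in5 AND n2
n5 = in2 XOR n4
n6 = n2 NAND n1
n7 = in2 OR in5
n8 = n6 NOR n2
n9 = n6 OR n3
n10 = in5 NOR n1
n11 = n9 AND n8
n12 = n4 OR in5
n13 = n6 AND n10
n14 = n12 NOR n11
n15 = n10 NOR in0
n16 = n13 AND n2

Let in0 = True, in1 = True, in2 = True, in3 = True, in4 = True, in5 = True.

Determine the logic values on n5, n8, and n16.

n5 = False  n8 = False  n16 = False

n1 = in4 NAND in1 = True NAND True = False
n2 = n1 NAND in3 = False NAND True = True
n4 = in5 AND n2 = True AND True = True
n5 = in2 XOR n4 = True XOR True = False
n6 = n2 NAND n1 = True NAND False = True
n8 = n6 NOR n2 = True NOR True = False
n10 = in5 NOR n1 = True NOR False = False
n13 = n6 AND n10 = True AND False = False
n16 = n13 AND n2 = False AND True = False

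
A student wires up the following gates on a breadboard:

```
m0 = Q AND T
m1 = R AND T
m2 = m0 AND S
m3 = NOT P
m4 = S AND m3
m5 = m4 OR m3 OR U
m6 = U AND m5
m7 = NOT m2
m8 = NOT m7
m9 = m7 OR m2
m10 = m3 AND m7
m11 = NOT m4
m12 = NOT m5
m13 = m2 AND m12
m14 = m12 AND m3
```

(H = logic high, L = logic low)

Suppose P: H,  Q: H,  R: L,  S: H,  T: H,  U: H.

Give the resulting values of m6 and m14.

m3 = NOT P = NOT H = L
m4 = S AND m3 = H AND L = L
m5 = m4 OR m3 OR U = L OR L OR H = H
m6 = U AND m5 = H AND H = H
m12 = NOT m5 = NOT H = L
m14 = m12 AND m3 = L AND L = L

m6 = H, m14 = L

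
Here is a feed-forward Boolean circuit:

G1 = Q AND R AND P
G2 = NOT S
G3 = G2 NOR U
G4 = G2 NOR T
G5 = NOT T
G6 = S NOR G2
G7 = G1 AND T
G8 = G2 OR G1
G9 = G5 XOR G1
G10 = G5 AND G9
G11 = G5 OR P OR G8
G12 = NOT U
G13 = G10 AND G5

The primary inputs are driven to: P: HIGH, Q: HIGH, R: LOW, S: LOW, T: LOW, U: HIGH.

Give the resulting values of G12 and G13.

G12 = LOW; G13 = HIGH

G1 = Q AND R AND P = HIGH AND LOW AND HIGH = LOW
G5 = NOT T = NOT LOW = HIGH
G9 = G5 XOR G1 = HIGH XOR LOW = HIGH
G10 = G5 AND G9 = HIGH AND HIGH = HIGH
G12 = NOT U = NOT HIGH = LOW
G13 = G10 AND G5 = HIGH AND HIGH = HIGH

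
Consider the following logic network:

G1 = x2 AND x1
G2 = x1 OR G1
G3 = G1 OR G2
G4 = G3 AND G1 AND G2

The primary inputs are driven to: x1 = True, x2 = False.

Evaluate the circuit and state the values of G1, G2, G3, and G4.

G1 = False  G2 = True  G3 = True  G4 = False

G1 = x2 AND x1 = False AND True = False
G2 = x1 OR G1 = True OR False = True
G3 = G1 OR G2 = False OR True = True
G4 = G3 AND G1 AND G2 = True AND False AND True = False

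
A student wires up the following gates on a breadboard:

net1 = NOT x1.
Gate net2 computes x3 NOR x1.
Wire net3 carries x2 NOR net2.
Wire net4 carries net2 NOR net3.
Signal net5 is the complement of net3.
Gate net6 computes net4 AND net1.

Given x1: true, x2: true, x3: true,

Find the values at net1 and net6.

net1 = false, net6 = false

net1 = NOT x1 = NOT true = false
net2 = x3 NOR x1 = true NOR true = false
net3 = x2 NOR net2 = true NOR false = false
net4 = net2 NOR net3 = false NOR false = true
net6 = net4 AND net1 = true AND false = false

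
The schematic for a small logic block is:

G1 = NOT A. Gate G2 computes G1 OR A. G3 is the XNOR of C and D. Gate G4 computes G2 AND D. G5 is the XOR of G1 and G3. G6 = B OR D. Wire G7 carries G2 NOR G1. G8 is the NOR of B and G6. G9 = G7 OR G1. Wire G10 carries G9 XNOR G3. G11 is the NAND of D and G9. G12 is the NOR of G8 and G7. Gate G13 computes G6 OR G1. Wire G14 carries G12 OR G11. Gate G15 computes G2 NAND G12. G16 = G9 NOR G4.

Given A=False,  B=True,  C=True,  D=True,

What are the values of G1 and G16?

G1 = NOT A = NOT False = True
G2 = G1 OR A = True OR False = True
G4 = G2 AND D = True AND True = True
G7 = G2 NOR G1 = True NOR True = False
G9 = G7 OR G1 = False OR True = True
G16 = G9 NOR G4 = True NOR True = False

G1 = True  G16 = False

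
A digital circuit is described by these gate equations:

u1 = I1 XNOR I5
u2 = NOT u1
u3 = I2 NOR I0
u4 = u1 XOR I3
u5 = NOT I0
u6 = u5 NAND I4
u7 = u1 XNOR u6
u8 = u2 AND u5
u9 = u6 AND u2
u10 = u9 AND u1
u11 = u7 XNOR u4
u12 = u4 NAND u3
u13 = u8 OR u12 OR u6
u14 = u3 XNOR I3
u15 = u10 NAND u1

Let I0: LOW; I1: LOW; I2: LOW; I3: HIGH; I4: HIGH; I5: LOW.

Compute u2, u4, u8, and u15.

u1 = I1 XNOR I5 = LOW XNOR LOW = HIGH
u2 = NOT u1 = NOT HIGH = LOW
u4 = u1 XOR I3 = HIGH XOR HIGH = LOW
u5 = NOT I0 = NOT LOW = HIGH
u6 = u5 NAND I4 = HIGH NAND HIGH = LOW
u8 = u2 AND u5 = LOW AND HIGH = LOW
u9 = u6 AND u2 = LOW AND LOW = LOW
u10 = u9 AND u1 = LOW AND HIGH = LOW
u15 = u10 NAND u1 = LOW NAND HIGH = HIGH

u2 = LOW, u4 = LOW, u8 = LOW, u15 = HIGH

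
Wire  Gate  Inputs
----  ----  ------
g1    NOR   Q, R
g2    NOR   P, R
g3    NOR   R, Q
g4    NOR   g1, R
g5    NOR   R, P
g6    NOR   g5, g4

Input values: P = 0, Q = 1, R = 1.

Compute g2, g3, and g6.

g2 = 0, g3 = 0, g6 = 1

g1 = Q NOR R = 1 NOR 1 = 0
g2 = P NOR R = 0 NOR 1 = 0
g3 = R NOR Q = 1 NOR 1 = 0
g4 = g1 NOR R = 0 NOR 1 = 0
g5 = R NOR P = 1 NOR 0 = 0
g6 = g5 NOR g4 = 0 NOR 0 = 1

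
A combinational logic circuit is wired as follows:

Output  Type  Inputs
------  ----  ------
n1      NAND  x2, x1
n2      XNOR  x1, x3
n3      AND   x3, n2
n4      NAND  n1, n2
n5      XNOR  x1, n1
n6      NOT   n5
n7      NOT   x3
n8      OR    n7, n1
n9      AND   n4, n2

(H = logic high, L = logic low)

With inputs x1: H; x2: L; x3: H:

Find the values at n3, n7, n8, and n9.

n3 = H, n7 = L, n8 = H, n9 = L

n1 = x2 NAND x1 = L NAND H = H
n2 = x1 XNOR x3 = H XNOR H = H
n3 = x3 AND n2 = H AND H = H
n4 = n1 NAND n2 = H NAND H = L
n7 = NOT x3 = NOT H = L
n8 = n7 OR n1 = L OR H = H
n9 = n4 AND n2 = L AND H = L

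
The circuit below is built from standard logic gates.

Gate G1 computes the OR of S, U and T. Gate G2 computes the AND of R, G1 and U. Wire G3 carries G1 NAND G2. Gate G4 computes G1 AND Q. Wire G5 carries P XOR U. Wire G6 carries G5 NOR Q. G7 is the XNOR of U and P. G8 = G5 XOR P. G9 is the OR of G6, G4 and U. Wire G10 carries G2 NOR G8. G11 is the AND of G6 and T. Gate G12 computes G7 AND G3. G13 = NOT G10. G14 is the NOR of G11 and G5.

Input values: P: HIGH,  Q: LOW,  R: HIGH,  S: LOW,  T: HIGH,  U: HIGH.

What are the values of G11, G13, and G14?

G11 = HIGH, G13 = HIGH, G14 = LOW

G1 = S OR U OR T = LOW OR HIGH OR HIGH = HIGH
G2 = R AND G1 AND U = HIGH AND HIGH AND HIGH = HIGH
G5 = P XOR U = HIGH XOR HIGH = LOW
G6 = G5 NOR Q = LOW NOR LOW = HIGH
G8 = G5 XOR P = LOW XOR HIGH = HIGH
G10 = G2 NOR G8 = HIGH NOR HIGH = LOW
G11 = G6 AND T = HIGH AND HIGH = HIGH
G13 = NOT G10 = NOT LOW = HIGH
G14 = G11 NOR G5 = HIGH NOR LOW = LOW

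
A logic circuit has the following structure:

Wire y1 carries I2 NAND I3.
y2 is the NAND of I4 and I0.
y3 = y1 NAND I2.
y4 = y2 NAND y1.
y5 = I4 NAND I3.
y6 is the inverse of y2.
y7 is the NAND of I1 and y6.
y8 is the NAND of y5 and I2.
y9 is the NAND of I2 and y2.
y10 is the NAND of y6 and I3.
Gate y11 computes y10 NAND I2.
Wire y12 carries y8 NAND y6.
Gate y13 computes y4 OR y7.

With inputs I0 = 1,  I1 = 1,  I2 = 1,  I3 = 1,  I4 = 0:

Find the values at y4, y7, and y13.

y1 = I2 NAND I3 = 1 NAND 1 = 0
y2 = I4 NAND I0 = 0 NAND 1 = 1
y4 = y2 NAND y1 = 1 NAND 0 = 1
y6 = NOT y2 = NOT 1 = 0
y7 = I1 NAND y6 = 1 NAND 0 = 1
y13 = y4 OR y7 = 1 OR 1 = 1

y4 = 1  y7 = 1  y13 = 1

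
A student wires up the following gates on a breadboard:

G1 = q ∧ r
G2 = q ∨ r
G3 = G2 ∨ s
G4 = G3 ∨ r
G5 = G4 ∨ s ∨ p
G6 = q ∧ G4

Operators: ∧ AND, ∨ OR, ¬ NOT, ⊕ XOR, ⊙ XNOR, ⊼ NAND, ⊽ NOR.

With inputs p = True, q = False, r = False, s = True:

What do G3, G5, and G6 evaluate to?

G2 = q OR r = False OR False = False
G3 = G2 OR s = False OR True = True
G4 = G3 OR r = True OR False = True
G5 = G4 OR s OR p = True OR True OR True = True
G6 = q AND G4 = False AND True = False

G3 = True  G5 = True  G6 = False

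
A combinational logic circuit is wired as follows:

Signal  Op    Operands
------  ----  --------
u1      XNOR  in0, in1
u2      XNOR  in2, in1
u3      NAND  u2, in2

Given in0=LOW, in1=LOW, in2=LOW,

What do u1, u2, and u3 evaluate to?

u1 = in0 XNOR in1 = LOW XNOR LOW = HIGH
u2 = in2 XNOR in1 = LOW XNOR LOW = HIGH
u3 = u2 NAND in2 = HIGH NAND LOW = HIGH

u1 = HIGH; u2 = HIGH; u3 = HIGH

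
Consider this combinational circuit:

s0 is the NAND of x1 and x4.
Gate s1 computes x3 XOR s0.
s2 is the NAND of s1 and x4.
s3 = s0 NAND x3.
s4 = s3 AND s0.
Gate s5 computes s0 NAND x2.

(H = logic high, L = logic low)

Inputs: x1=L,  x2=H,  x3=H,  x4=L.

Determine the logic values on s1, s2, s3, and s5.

s1 = L  s2 = H  s3 = L  s5 = L

s0 = x1 NAND x4 = L NAND L = H
s1 = x3 XOR s0 = H XOR H = L
s2 = s1 NAND x4 = L NAND L = H
s3 = s0 NAND x3 = H NAND H = L
s5 = s0 NAND x2 = H NAND H = L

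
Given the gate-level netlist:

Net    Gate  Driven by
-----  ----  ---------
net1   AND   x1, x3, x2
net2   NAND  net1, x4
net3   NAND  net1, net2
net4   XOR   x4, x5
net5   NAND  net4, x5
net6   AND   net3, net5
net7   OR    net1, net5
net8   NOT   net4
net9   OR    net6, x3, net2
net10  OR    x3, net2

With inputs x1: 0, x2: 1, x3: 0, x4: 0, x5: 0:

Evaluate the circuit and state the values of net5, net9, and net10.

net1 = x1 AND x3 AND x2 = 0 AND 0 AND 1 = 0
net2 = net1 NAND x4 = 0 NAND 0 = 1
net3 = net1 NAND net2 = 0 NAND 1 = 1
net4 = x4 XOR x5 = 0 XOR 0 = 0
net5 = net4 NAND x5 = 0 NAND 0 = 1
net6 = net3 AND net5 = 1 AND 1 = 1
net9 = net6 OR x3 OR net2 = 1 OR 0 OR 1 = 1
net10 = x3 OR net2 = 0 OR 1 = 1

net5 = 1, net9 = 1, net10 = 1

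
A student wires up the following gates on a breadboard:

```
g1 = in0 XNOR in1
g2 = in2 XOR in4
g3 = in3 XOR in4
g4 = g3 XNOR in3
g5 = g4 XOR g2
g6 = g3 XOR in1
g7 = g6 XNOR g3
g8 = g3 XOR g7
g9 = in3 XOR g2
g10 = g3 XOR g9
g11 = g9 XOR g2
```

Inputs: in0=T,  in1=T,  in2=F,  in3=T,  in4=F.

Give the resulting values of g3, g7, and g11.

g2 = in2 XOR in4 = F XOR F = F
g3 = in3 XOR in4 = T XOR F = T
g6 = g3 XOR in1 = T XOR T = F
g7 = g6 XNOR g3 = F XNOR T = F
g9 = in3 XOR g2 = T XOR F = T
g11 = g9 XOR g2 = T XOR F = T

g3 = T; g7 = F; g11 = T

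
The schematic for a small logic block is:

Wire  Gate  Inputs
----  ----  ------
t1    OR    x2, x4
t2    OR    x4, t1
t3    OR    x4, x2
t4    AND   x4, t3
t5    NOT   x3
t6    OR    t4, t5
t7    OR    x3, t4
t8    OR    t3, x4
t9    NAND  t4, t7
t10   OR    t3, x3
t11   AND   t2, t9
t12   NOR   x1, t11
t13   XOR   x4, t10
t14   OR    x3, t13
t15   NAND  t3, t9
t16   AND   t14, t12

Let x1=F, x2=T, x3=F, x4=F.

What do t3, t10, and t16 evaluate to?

t1 = x2 OR x4 = T OR F = T
t2 = x4 OR t1 = F OR T = T
t3 = x4 OR x2 = F OR T = T
t4 = x4 AND t3 = F AND T = F
t7 = x3 OR t4 = F OR F = F
t9 = t4 NAND t7 = F NAND F = T
t10 = t3 OR x3 = T OR F = T
t11 = t2 AND t9 = T AND T = T
t12 = x1 NOR t11 = F NOR T = F
t13 = x4 XOR t10 = F XOR T = T
t14 = x3 OR t13 = F OR T = T
t16 = t14 AND t12 = T AND F = F

t3 = T  t10 = T  t16 = F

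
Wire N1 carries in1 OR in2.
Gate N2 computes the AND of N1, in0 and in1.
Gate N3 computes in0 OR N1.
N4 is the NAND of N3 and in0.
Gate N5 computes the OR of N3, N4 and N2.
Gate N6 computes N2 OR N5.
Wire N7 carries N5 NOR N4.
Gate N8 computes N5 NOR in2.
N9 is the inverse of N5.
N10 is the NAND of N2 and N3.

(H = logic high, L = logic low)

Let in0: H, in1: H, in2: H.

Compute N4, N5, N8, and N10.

N1 = in1 OR in2 = H OR H = H
N2 = N1 AND in0 AND in1 = H AND H AND H = H
N3 = in0 OR N1 = H OR H = H
N4 = N3 NAND in0 = H NAND H = L
N5 = N3 OR N4 OR N2 = H OR L OR H = H
N8 = N5 NOR in2 = H NOR H = L
N10 = N2 NAND N3 = H NAND H = L

N4 = L  N5 = H  N8 = L  N10 = L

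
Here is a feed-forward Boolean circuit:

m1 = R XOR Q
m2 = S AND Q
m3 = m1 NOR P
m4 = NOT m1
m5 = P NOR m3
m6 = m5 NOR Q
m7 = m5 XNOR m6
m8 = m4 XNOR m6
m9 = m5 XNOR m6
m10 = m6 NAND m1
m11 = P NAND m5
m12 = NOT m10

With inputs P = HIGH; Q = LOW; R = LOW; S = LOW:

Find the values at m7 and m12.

m1 = R XOR Q = LOW XOR LOW = LOW
m3 = m1 NOR P = LOW NOR HIGH = LOW
m5 = P NOR m3 = HIGH NOR LOW = LOW
m6 = m5 NOR Q = LOW NOR LOW = HIGH
m7 = m5 XNOR m6 = LOW XNOR HIGH = LOW
m10 = m6 NAND m1 = HIGH NAND LOW = HIGH
m12 = NOT m10 = NOT HIGH = LOW

m7 = LOW  m12 = LOW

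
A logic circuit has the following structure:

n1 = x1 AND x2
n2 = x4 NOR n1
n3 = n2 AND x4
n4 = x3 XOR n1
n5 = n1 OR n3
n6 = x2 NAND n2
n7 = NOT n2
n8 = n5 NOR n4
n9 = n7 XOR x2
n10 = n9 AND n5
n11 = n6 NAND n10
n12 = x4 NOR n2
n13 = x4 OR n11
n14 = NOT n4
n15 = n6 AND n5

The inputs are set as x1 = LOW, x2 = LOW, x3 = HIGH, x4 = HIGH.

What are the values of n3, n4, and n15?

n1 = x1 AND x2 = LOW AND LOW = LOW
n2 = x4 NOR n1 = HIGH NOR LOW = LOW
n3 = n2 AND x4 = LOW AND HIGH = LOW
n4 = x3 XOR n1 = HIGH XOR LOW = HIGH
n5 = n1 OR n3 = LOW OR LOW = LOW
n6 = x2 NAND n2 = LOW NAND LOW = HIGH
n15 = n6 AND n5 = HIGH AND LOW = LOW

n3 = LOW, n4 = HIGH, n15 = LOW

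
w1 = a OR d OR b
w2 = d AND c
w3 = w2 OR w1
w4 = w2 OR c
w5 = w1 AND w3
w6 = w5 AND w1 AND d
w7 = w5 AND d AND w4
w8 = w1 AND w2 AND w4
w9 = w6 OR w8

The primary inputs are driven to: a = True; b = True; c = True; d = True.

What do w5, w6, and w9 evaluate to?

w5 = True  w6 = True  w9 = True

w1 = a OR d OR b = True OR True OR True = True
w2 = d AND c = True AND True = True
w3 = w2 OR w1 = True OR True = True
w4 = w2 OR c = True OR True = True
w5 = w1 AND w3 = True AND True = True
w6 = w5 AND w1 AND d = True AND True AND True = True
w8 = w1 AND w2 AND w4 = True AND True AND True = True
w9 = w6 OR w8 = True OR True = True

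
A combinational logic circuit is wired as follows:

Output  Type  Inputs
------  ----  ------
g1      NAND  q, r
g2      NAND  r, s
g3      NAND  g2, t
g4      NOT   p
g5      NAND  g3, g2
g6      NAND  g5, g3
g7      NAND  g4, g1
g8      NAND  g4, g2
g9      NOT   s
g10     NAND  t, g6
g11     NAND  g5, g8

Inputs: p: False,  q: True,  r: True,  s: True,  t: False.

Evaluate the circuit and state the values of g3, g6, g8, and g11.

g2 = r NAND s = True NAND True = False
g3 = g2 NAND t = False NAND False = True
g4 = NOT p = NOT False = True
g5 = g3 NAND g2 = True NAND False = True
g6 = g5 NAND g3 = True NAND True = False
g8 = g4 NAND g2 = True NAND False = True
g11 = g5 NAND g8 = True NAND True = False

g3 = True, g6 = False, g8 = True, g11 = False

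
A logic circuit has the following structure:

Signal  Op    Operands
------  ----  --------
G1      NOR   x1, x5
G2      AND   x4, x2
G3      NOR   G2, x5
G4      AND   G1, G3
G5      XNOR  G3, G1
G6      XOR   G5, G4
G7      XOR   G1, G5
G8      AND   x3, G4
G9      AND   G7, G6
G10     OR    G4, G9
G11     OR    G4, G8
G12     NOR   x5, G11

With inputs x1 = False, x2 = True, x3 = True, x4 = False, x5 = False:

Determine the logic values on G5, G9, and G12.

G1 = x1 NOR x5 = False NOR False = True
G2 = x4 AND x2 = False AND True = False
G3 = G2 NOR x5 = False NOR False = True
G4 = G1 AND G3 = True AND True = True
G5 = G3 XNOR G1 = True XNOR True = True
G6 = G5 XOR G4 = True XOR True = False
G7 = G1 XOR G5 = True XOR True = False
G8 = x3 AND G4 = True AND True = True
G9 = G7 AND G6 = False AND False = False
G11 = G4 OR G8 = True OR True = True
G12 = x5 NOR G11 = False NOR True = False

G5 = True, G9 = False, G12 = False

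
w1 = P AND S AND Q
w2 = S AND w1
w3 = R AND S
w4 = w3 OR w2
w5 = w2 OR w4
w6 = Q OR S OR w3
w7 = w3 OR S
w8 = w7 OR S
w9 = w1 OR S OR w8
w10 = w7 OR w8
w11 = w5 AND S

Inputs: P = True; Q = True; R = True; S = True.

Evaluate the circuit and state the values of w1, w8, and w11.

w1 = P AND S AND Q = True AND True AND True = True
w2 = S AND w1 = True AND True = True
w3 = R AND S = True AND True = True
w4 = w3 OR w2 = True OR True = True
w5 = w2 OR w4 = True OR True = True
w7 = w3 OR S = True OR True = True
w8 = w7 OR S = True OR True = True
w11 = w5 AND S = True AND True = True

w1 = True  w8 = True  w11 = True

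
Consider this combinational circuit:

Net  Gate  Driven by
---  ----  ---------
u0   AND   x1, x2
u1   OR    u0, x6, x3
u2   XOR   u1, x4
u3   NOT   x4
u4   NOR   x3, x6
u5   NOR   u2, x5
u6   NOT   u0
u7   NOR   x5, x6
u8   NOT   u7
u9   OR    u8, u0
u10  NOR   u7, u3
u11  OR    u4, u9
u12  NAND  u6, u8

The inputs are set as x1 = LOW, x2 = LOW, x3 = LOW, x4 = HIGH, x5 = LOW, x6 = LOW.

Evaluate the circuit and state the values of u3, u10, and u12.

u3 = LOW, u10 = LOW, u12 = HIGH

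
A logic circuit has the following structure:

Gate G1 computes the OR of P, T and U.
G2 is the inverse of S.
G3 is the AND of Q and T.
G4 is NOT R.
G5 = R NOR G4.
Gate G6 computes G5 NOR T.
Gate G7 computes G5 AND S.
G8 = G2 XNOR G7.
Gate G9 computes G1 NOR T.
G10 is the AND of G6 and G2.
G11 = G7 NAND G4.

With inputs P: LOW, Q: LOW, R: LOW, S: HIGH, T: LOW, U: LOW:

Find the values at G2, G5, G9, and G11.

G1 = P OR T OR U = LOW OR LOW OR LOW = LOW
G2 = NOT S = NOT HIGH = LOW
G4 = NOT R = NOT LOW = HIGH
G5 = R NOR G4 = LOW NOR HIGH = LOW
G7 = G5 AND S = LOW AND HIGH = LOW
G9 = G1 NOR T = LOW NOR LOW = HIGH
G11 = G7 NAND G4 = LOW NAND HIGH = HIGH

G2 = LOW  G5 = LOW  G9 = HIGH  G11 = HIGH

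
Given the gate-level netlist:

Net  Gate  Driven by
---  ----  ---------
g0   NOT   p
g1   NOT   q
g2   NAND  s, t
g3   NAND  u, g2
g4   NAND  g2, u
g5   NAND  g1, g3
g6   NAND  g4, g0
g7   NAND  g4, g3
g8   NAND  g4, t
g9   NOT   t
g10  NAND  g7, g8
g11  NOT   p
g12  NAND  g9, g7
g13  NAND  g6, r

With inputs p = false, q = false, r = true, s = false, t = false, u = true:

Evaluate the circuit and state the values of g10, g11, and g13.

g10 = false; g11 = true; g13 = false

g0 = NOT p = NOT false = true
g2 = s NAND t = false NAND false = true
g3 = u NAND g2 = true NAND true = false
g4 = g2 NAND u = true NAND true = false
g6 = g4 NAND g0 = false NAND true = true
g7 = g4 NAND g3 = false NAND false = true
g8 = g4 NAND t = false NAND false = true
g10 = g7 NAND g8 = true NAND true = false
g11 = NOT p = NOT false = true
g13 = g6 NAND r = true NAND true = false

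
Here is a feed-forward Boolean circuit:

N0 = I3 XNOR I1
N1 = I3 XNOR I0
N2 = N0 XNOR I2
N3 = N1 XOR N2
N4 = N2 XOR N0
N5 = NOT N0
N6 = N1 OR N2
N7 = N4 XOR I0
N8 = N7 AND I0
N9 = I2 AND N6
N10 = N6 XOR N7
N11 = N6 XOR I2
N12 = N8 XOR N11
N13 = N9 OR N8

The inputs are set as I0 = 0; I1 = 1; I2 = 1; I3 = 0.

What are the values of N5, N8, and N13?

N5 = 1, N8 = 0, N13 = 1

N0 = I3 XNOR I1 = 0 XNOR 1 = 0
N1 = I3 XNOR I0 = 0 XNOR 0 = 1
N2 = N0 XNOR I2 = 0 XNOR 1 = 0
N4 = N2 XOR N0 = 0 XOR 0 = 0
N5 = NOT N0 = NOT 0 = 1
N6 = N1 OR N2 = 1 OR 0 = 1
N7 = N4 XOR I0 = 0 XOR 0 = 0
N8 = N7 AND I0 = 0 AND 0 = 0
N9 = I2 AND N6 = 1 AND 1 = 1
N13 = N9 OR N8 = 1 OR 0 = 1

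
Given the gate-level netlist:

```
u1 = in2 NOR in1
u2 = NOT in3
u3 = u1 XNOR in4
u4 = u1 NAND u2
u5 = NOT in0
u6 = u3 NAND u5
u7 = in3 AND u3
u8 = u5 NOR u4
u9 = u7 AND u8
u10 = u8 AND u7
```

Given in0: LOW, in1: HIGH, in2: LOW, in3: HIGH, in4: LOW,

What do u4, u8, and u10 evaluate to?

u4 = HIGH, u8 = LOW, u10 = LOW

u1 = in2 NOR in1 = LOW NOR HIGH = LOW
u2 = NOT in3 = NOT HIGH = LOW
u3 = u1 XNOR in4 = LOW XNOR LOW = HIGH
u4 = u1 NAND u2 = LOW NAND LOW = HIGH
u5 = NOT in0 = NOT LOW = HIGH
u7 = in3 AND u3 = HIGH AND HIGH = HIGH
u8 = u5 NOR u4 = HIGH NOR HIGH = LOW
u10 = u8 AND u7 = LOW AND HIGH = LOW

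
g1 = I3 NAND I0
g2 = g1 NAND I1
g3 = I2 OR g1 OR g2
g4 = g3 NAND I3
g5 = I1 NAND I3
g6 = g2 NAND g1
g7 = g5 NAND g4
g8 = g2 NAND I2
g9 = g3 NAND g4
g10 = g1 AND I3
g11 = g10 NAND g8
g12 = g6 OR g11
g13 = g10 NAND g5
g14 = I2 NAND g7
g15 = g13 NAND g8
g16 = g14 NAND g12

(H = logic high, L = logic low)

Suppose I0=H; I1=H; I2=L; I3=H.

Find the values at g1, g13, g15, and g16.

g1 = L, g13 = H, g15 = L, g16 = L

g1 = I3 NAND I0 = H NAND H = L
g2 = g1 NAND I1 = L NAND H = H
g3 = I2 OR g1 OR g2 = L OR L OR H = H
g4 = g3 NAND I3 = H NAND H = L
g5 = I1 NAND I3 = H NAND H = L
g6 = g2 NAND g1 = H NAND L = H
g7 = g5 NAND g4 = L NAND L = H
g8 = g2 NAND I2 = H NAND L = H
g10 = g1 AND I3 = L AND H = L
g11 = g10 NAND g8 = L NAND H = H
g12 = g6 OR g11 = H OR H = H
g13 = g10 NAND g5 = L NAND L = H
g14 = I2 NAND g7 = L NAND H = H
g15 = g13 NAND g8 = H NAND H = L
g16 = g14 NAND g12 = H NAND H = L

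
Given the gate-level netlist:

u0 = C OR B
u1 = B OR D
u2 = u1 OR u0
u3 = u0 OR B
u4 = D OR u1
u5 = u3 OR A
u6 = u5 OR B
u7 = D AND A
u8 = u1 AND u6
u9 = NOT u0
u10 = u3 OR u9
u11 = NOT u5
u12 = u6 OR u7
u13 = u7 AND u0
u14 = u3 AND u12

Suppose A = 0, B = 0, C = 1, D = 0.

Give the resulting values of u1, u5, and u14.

u1 = 0  u5 = 1  u14 = 1

u0 = C OR B = 1 OR 0 = 1
u1 = B OR D = 0 OR 0 = 0
u3 = u0 OR B = 1 OR 0 = 1
u5 = u3 OR A = 1 OR 0 = 1
u6 = u5 OR B = 1 OR 0 = 1
u7 = D AND A = 0 AND 0 = 0
u12 = u6 OR u7 = 1 OR 0 = 1
u14 = u3 AND u12 = 1 AND 1 = 1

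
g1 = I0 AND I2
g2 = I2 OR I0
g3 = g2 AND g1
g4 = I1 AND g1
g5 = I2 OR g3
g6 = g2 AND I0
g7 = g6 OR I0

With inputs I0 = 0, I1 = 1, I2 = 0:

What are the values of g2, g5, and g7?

g2 = 0, g5 = 0, g7 = 0

g1 = I0 AND I2 = 0 AND 0 = 0
g2 = I2 OR I0 = 0 OR 0 = 0
g3 = g2 AND g1 = 0 AND 0 = 0
g5 = I2 OR g3 = 0 OR 0 = 0
g6 = g2 AND I0 = 0 AND 0 = 0
g7 = g6 OR I0 = 0 OR 0 = 0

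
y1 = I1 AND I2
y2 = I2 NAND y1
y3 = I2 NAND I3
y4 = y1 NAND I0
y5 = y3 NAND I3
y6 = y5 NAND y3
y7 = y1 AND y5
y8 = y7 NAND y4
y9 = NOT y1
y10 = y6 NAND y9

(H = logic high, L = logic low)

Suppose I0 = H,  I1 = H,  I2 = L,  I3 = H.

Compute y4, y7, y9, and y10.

y4 = H  y7 = L  y9 = H  y10 = L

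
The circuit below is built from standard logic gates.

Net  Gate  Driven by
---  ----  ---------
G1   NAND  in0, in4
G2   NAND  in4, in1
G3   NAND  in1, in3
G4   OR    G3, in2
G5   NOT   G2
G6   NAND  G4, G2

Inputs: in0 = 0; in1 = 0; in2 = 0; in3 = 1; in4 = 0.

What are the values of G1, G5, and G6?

G1 = 1, G5 = 0, G6 = 0

G1 = in0 NAND in4 = 0 NAND 0 = 1
G2 = in4 NAND in1 = 0 NAND 0 = 1
G3 = in1 NAND in3 = 0 NAND 1 = 1
G4 = G3 OR in2 = 1 OR 0 = 1
G5 = NOT G2 = NOT 1 = 0
G6 = G4 NAND G2 = 1 NAND 1 = 0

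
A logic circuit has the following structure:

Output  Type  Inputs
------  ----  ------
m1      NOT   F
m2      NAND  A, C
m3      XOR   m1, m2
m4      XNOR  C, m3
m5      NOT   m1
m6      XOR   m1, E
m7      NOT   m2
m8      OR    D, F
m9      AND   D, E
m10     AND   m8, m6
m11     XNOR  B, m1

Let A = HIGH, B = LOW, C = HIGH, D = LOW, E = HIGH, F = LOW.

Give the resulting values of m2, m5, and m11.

m2 = LOW; m5 = LOW; m11 = LOW

m1 = NOT F = NOT LOW = HIGH
m2 = A NAND C = HIGH NAND HIGH = LOW
m5 = NOT m1 = NOT HIGH = LOW
m11 = B XNOR m1 = LOW XNOR HIGH = LOW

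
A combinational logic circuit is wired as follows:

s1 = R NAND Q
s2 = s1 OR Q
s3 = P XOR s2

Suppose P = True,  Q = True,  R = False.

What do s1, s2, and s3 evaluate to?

s1 = True, s2 = True, s3 = False

s1 = R NAND Q = False NAND True = True
s2 = s1 OR Q = True OR True = True
s3 = P XOR s2 = True XOR True = False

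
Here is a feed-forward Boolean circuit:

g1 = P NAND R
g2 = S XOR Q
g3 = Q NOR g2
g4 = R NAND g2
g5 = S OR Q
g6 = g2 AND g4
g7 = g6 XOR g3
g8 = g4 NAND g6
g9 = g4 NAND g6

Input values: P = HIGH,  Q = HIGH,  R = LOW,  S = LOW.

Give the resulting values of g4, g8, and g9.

g4 = HIGH, g8 = LOW, g9 = LOW

g2 = S XOR Q = LOW XOR HIGH = HIGH
g4 = R NAND g2 = LOW NAND HIGH = HIGH
g6 = g2 AND g4 = HIGH AND HIGH = HIGH
g8 = g4 NAND g6 = HIGH NAND HIGH = LOW
g9 = g4 NAND g6 = HIGH NAND HIGH = LOW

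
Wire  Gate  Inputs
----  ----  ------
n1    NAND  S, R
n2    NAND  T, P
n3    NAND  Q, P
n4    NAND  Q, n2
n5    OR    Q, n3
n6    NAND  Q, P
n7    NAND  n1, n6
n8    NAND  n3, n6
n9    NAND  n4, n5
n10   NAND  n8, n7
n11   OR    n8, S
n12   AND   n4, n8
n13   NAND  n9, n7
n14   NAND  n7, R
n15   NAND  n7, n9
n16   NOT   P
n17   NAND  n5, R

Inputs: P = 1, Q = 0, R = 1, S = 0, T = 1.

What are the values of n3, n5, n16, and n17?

n3 = 1, n5 = 1, n16 = 0, n17 = 0

n3 = Q NAND P = 0 NAND 1 = 1
n5 = Q OR n3 = 0 OR 1 = 1
n16 = NOT P = NOT 1 = 0
n17 = n5 NAND R = 1 NAND 1 = 0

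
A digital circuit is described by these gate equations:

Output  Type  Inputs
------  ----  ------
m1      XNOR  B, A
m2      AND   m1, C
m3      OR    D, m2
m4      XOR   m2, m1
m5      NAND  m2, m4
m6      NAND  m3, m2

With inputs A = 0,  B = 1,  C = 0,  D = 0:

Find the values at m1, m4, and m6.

m1 = 0, m4 = 0, m6 = 1

m1 = B XNOR A = 1 XNOR 0 = 0
m2 = m1 AND C = 0 AND 0 = 0
m3 = D OR m2 = 0 OR 0 = 0
m4 = m2 XOR m1 = 0 XOR 0 = 0
m6 = m3 NAND m2 = 0 NAND 0 = 1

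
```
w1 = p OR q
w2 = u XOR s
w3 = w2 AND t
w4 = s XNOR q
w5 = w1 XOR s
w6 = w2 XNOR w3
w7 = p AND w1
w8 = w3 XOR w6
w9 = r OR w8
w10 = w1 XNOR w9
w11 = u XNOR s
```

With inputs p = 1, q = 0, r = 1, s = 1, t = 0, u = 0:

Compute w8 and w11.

w2 = u XOR s = 0 XOR 1 = 1
w3 = w2 AND t = 1 AND 0 = 0
w6 = w2 XNOR w3 = 1 XNOR 0 = 0
w8 = w3 XOR w6 = 0 XOR 0 = 0
w11 = u XNOR s = 0 XNOR 1 = 0

w8 = 0, w11 = 0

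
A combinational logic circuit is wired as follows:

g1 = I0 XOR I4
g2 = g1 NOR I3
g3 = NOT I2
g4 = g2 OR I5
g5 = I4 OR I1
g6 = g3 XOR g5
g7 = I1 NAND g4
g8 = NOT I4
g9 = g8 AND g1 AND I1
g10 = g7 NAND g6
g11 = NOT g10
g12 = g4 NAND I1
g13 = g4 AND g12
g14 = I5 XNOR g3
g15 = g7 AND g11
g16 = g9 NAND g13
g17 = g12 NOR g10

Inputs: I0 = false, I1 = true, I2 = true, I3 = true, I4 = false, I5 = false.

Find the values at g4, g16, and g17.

g4 = false, g16 = true, g17 = false

g1 = I0 XOR I4 = false XOR false = false
g2 = g1 NOR I3 = false NOR true = false
g3 = NOT I2 = NOT true = false
g4 = g2 OR I5 = false OR false = false
g5 = I4 OR I1 = false OR true = true
g6 = g3 XOR g5 = false XOR true = true
g7 = I1 NAND g4 = true NAND false = true
g8 = NOT I4 = NOT false = true
g9 = g8 AND g1 AND I1 = true AND false AND true = false
g10 = g7 NAND g6 = true NAND true = false
g12 = g4 NAND I1 = false NAND true = true
g13 = g4 AND g12 = false AND true = false
g16 = g9 NAND g13 = false NAND false = true
g17 = g12 NOR g10 = true NOR false = false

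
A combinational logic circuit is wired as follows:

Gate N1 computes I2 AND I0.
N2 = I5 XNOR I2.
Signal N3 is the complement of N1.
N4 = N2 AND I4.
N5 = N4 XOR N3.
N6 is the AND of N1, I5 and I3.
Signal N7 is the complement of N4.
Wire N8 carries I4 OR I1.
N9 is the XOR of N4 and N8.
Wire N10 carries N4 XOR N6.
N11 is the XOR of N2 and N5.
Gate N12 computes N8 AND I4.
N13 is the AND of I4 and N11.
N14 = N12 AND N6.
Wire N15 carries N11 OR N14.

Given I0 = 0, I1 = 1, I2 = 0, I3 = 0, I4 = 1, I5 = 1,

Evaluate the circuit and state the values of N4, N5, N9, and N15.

N4 = 0, N5 = 1, N9 = 1, N15 = 1

N1 = I2 AND I0 = 0 AND 0 = 0
N2 = I5 XNOR I2 = 1 XNOR 0 = 0
N3 = NOT N1 = NOT 0 = 1
N4 = N2 AND I4 = 0 AND 1 = 0
N5 = N4 XOR N3 = 0 XOR 1 = 1
N6 = N1 AND I5 AND I3 = 0 AND 1 AND 0 = 0
N8 = I4 OR I1 = 1 OR 1 = 1
N9 = N4 XOR N8 = 0 XOR 1 = 1
N11 = N2 XOR N5 = 0 XOR 1 = 1
N12 = N8 AND I4 = 1 AND 1 = 1
N14 = N12 AND N6 = 1 AND 0 = 0
N15 = N11 OR N14 = 1 OR 0 = 1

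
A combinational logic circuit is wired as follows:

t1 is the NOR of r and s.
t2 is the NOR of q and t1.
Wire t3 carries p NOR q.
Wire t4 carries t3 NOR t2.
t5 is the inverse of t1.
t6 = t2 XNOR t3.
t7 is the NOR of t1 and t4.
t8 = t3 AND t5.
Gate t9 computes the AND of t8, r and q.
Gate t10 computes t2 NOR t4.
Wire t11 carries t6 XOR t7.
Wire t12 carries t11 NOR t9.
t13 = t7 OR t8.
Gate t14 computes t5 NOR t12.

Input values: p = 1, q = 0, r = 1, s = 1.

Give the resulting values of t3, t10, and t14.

t3 = 0, t10 = 0, t14 = 0

t1 = r NOR s = 1 NOR 1 = 0
t2 = q NOR t1 = 0 NOR 0 = 1
t3 = p NOR q = 1 NOR 0 = 0
t4 = t3 NOR t2 = 0 NOR 1 = 0
t5 = NOT t1 = NOT 0 = 1
t6 = t2 XNOR t3 = 1 XNOR 0 = 0
t7 = t1 NOR t4 = 0 NOR 0 = 1
t8 = t3 AND t5 = 0 AND 1 = 0
t9 = t8 AND r AND q = 0 AND 1 AND 0 = 0
t10 = t2 NOR t4 = 1 NOR 0 = 0
t11 = t6 XOR t7 = 0 XOR 1 = 1
t12 = t11 NOR t9 = 1 NOR 0 = 0
t14 = t5 NOR t12 = 1 NOR 0 = 0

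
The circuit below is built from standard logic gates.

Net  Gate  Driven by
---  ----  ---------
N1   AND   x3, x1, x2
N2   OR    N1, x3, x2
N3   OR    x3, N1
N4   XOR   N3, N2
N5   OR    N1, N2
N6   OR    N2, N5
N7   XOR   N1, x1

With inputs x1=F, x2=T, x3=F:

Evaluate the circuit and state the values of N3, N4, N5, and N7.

N1 = x3 AND x1 AND x2 = F AND F AND T = F
N2 = N1 OR x3 OR x2 = F OR F OR T = T
N3 = x3 OR N1 = F OR F = F
N4 = N3 XOR N2 = F XOR T = T
N5 = N1 OR N2 = F OR T = T
N7 = N1 XOR x1 = F XOR F = F

N3 = F, N4 = T, N5 = T, N7 = F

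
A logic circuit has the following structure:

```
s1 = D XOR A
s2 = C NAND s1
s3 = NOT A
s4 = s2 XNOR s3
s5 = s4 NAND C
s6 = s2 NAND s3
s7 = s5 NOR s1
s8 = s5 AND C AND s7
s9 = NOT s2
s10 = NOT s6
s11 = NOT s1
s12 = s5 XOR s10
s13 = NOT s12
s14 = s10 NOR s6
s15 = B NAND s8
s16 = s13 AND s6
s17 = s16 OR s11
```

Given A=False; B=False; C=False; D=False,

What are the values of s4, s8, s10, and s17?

s4 = True  s8 = False  s10 = True  s17 = True

s1 = D XOR A = False XOR False = False
s2 = C NAND s1 = False NAND False = True
s3 = NOT A = NOT False = True
s4 = s2 XNOR s3 = True XNOR True = True
s5 = s4 NAND C = True NAND False = True
s6 = s2 NAND s3 = True NAND True = False
s7 = s5 NOR s1 = True NOR False = False
s8 = s5 AND C AND s7 = True AND False AND False = False
s10 = NOT s6 = NOT False = True
s11 = NOT s1 = NOT False = True
s12 = s5 XOR s10 = True XOR True = False
s13 = NOT s12 = NOT False = True
s16 = s13 AND s6 = True AND False = False
s17 = s16 OR s11 = False OR True = True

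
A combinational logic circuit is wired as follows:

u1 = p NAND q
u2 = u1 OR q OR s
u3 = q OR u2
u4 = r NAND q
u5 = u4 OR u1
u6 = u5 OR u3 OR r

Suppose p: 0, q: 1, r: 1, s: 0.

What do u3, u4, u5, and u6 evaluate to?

u3 = 1  u4 = 0  u5 = 1  u6 = 1

u1 = p NAND q = 0 NAND 1 = 1
u2 = u1 OR q OR s = 1 OR 1 OR 0 = 1
u3 = q OR u2 = 1 OR 1 = 1
u4 = r NAND q = 1 NAND 1 = 0
u5 = u4 OR u1 = 0 OR 1 = 1
u6 = u5 OR u3 OR r = 1 OR 1 OR 1 = 1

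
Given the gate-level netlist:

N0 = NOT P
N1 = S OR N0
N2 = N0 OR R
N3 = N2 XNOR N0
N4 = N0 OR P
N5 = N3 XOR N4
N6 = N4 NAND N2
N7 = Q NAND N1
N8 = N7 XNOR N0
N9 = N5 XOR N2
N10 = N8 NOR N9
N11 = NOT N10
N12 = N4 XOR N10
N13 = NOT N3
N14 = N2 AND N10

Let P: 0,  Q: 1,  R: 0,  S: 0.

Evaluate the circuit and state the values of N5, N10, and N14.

N5 = 0, N10 = 0, N14 = 0

N0 = NOT P = NOT 0 = 1
N1 = S OR N0 = 0 OR 1 = 1
N2 = N0 OR R = 1 OR 0 = 1
N3 = N2 XNOR N0 = 1 XNOR 1 = 1
N4 = N0 OR P = 1 OR 0 = 1
N5 = N3 XOR N4 = 1 XOR 1 = 0
N7 = Q NAND N1 = 1 NAND 1 = 0
N8 = N7 XNOR N0 = 0 XNOR 1 = 0
N9 = N5 XOR N2 = 0 XOR 1 = 1
N10 = N8 NOR N9 = 0 NOR 1 = 0
N14 = N2 AND N10 = 1 AND 0 = 0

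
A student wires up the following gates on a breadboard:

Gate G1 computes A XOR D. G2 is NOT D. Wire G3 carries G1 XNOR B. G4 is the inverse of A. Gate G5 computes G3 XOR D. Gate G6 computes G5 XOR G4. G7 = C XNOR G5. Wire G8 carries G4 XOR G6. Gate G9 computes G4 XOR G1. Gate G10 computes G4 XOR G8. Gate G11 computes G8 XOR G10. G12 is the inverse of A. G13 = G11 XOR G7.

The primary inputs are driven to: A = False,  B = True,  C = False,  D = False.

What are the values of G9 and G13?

G9 = True; G13 = False

G1 = A XOR D = False XOR False = False
G3 = G1 XNOR B = False XNOR True = False
G4 = NOT A = NOT False = True
G5 = G3 XOR D = False XOR False = False
G6 = G5 XOR G4 = False XOR True = True
G7 = C XNOR G5 = False XNOR False = True
G8 = G4 XOR G6 = True XOR True = False
G9 = G4 XOR G1 = True XOR False = True
G10 = G4 XOR G8 = True XOR False = True
G11 = G8 XOR G10 = False XOR True = True
G13 = G11 XOR G7 = True XOR True = False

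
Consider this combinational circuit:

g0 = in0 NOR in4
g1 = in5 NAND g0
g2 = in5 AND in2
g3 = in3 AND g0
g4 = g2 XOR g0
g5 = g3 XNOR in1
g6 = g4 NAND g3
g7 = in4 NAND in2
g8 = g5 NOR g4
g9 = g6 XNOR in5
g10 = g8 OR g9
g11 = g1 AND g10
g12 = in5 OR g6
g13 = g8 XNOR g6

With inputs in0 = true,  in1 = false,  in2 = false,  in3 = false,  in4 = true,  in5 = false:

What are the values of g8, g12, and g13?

g8 = false, g12 = true, g13 = false

g0 = in0 NOR in4 = true NOR true = false
g2 = in5 AND in2 = false AND false = false
g3 = in3 AND g0 = false AND false = false
g4 = g2 XOR g0 = false XOR false = false
g5 = g3 XNOR in1 = false XNOR false = true
g6 = g4 NAND g3 = false NAND false = true
g8 = g5 NOR g4 = true NOR false = false
g12 = in5 OR g6 = false OR true = true
g13 = g8 XNOR g6 = false XNOR true = false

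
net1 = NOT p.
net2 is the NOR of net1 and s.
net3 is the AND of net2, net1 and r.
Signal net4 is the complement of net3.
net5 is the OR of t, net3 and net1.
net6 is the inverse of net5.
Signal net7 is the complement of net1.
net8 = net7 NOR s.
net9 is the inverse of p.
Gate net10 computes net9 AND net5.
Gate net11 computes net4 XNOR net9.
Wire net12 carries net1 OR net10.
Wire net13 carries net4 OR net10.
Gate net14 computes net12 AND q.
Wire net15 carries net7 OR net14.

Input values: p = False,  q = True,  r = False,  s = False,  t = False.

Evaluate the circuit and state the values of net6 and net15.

net1 = NOT p = NOT False = True
net2 = net1 NOR s = True NOR False = False
net3 = net2 AND net1 AND r = False AND True AND False = False
net5 = t OR net3 OR net1 = False OR False OR True = True
net6 = NOT net5 = NOT True = False
net7 = NOT net1 = NOT True = False
net9 = NOT p = NOT False = True
net10 = net9 AND net5 = True AND True = True
net12 = net1 OR net10 = True OR True = True
net14 = net12 AND q = True AND True = True
net15 = net7 OR net14 = False OR True = True

net6 = False; net15 = True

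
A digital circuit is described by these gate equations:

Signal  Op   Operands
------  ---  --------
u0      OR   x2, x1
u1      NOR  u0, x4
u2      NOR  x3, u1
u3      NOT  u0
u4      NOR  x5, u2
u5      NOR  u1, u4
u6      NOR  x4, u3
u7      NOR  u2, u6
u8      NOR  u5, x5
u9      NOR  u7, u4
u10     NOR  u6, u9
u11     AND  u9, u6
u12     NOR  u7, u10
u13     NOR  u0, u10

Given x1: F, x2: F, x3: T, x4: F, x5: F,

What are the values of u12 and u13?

u0 = x2 OR x1 = F OR F = F
u1 = u0 NOR x4 = F NOR F = T
u2 = x3 NOR u1 = T NOR T = F
u3 = NOT u0 = NOT F = T
u4 = x5 NOR u2 = F NOR F = T
u6 = x4 NOR u3 = F NOR T = F
u7 = u2 NOR u6 = F NOR F = T
u9 = u7 NOR u4 = T NOR T = F
u10 = u6 NOR u9 = F NOR F = T
u12 = u7 NOR u10 = T NOR T = F
u13 = u0 NOR u10 = F NOR T = F

u12 = F, u13 = F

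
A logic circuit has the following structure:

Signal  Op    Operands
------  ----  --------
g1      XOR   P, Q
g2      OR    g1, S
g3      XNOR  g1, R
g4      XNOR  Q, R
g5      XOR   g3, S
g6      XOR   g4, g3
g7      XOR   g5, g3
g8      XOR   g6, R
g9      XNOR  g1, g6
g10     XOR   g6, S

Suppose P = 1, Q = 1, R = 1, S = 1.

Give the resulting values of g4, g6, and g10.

g4 = 1, g6 = 1, g10 = 0

g1 = P XOR Q = 1 XOR 1 = 0
g3 = g1 XNOR R = 0 XNOR 1 = 0
g4 = Q XNOR R = 1 XNOR 1 = 1
g6 = g4 XOR g3 = 1 XOR 0 = 1
g10 = g6 XOR S = 1 XOR 1 = 0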